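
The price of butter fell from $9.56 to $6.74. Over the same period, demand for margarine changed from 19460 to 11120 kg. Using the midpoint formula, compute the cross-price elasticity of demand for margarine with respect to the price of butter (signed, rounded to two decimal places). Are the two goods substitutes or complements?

%ΔQ_{margarine} = (11120 − 19460)/avg = -8340/15290 = -0.545454…
%ΔP_{butter} = (6.74 − 9.56)/avg = -2.82/8.15 = -0.346012…
E_cross = (-8340/15290) / (-2.82/8.15) = 1.5764…
E_cross > 0 ⇒ the goods are substitutes.

1.58; substitutes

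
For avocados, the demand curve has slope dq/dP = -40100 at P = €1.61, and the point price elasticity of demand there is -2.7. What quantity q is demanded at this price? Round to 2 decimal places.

Ed = (dq/dP)·(P/q) ⇒ q = (dq/dP)·P/Ed = (-40100)·1.61/(-2.7) = 23911.4814…

23911.48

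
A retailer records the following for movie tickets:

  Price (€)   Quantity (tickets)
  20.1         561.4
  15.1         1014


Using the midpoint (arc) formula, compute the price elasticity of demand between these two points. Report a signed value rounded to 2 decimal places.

-2.02

%ΔQ = (1014 − 561.4) / [(561.4 + 1014)/2] = 452.6/787.7 = 0.574584…
%ΔP = (15.1 − 20.1) / [(20.1 + 15.1)/2] = -5/17.6 = -0.284090…
Arc Ed = %ΔQ / %ΔP = (452.6/787.7) / (-5/17.6) = -2.0225…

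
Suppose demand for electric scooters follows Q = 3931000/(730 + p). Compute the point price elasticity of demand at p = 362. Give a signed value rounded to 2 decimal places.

-0.33

dQ/dp = −3931000/(730 + p)² = -3.29654. At p = 362, Q = 3599.82.
Ed = (dQ/dp)·(p/Q) = (-3.29654) × (362/3599.82) = -0.3315…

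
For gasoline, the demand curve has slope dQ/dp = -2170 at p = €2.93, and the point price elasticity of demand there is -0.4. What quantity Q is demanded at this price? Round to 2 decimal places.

Ed = (dQ/dp)·(p/Q) ⇒ Q = (dQ/dp)·p/Ed = (-2170)·2.93/(-0.4) = 15895.25

15895.25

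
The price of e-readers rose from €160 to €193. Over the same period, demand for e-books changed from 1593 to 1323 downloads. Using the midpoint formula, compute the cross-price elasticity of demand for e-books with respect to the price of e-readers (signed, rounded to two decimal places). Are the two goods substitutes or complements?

-0.99; complements

%ΔQ_{e-books} = (1323 − 1593)/avg = -270/1458 = -0.185185…
%ΔP_{e-readers} = (193 − 160)/avg = 33/176.5 = 0.186968…
E_cross = (-270/1458) / (33/176.5) = -0.9904…
E_cross < 0 ⇒ the goods are complements.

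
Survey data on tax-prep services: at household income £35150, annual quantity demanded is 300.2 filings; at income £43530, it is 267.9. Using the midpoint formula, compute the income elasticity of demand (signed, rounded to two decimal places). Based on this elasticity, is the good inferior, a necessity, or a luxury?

-0.53; inferior

%ΔQ = (267.9 − 300.2)/[( 300.2 + 267.9)/2] = -32.3/284.05 = -0.113712…
%ΔIncome = (43530 − 35150)/[( 35150 + 43530)/2] = 8380/39340 = 0.213014…
E_income = (-32.3/284.05) / (8380/39340) = -0.5338…
E_income < 0 ⇒ inferior good.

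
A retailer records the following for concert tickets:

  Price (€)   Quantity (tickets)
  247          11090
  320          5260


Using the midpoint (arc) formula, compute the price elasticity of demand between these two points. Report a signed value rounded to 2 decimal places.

-2.77

%ΔQ = (5260 − 11090) / [(11090 + 5260)/2] = -5830/8175 = -0.713149…
%ΔP = (320 − 247) / [(247 + 320)/2] = 73/283.5 = 0.257495…
Arc Ed = %ΔQ / %ΔP = (-5830/8175) / (73/283.5) = -2.7695…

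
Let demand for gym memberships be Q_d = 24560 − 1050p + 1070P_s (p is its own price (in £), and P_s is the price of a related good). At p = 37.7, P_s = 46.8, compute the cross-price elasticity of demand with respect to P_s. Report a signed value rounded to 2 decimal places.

1.43

At the given values, Q_d = 24560 − 1050(37.7) + 1070(46.8) = 35051.
∂Q_d/∂P_s = 1070.
E = (1070) × (46.8/35051) = 1.4286…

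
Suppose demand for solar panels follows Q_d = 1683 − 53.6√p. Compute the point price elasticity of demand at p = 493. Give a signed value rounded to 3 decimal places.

dQ_d/dp = −53.6/(2√p) = -1.20701. At p = 493, Q_d = 492.887.
Ed = (dQ_d/dp)·(p/Q_d) = (-1.20701) × (493/492.887) = -1.20728…

-1.207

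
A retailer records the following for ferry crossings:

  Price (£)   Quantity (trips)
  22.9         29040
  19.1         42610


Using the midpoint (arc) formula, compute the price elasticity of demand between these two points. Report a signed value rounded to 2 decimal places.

%ΔQ = (42610 − 29040) / [(29040 + 42610)/2] = 13570/35825 = 0.378785…
%ΔP = (19.1 − 22.9) / [(22.9 + 19.1)/2] = -3.8/21 = -0.180952…
Arc Ed = %ΔQ / %ΔP = (13570/35825) / (-3.8/21) = -2.0932…

-2.09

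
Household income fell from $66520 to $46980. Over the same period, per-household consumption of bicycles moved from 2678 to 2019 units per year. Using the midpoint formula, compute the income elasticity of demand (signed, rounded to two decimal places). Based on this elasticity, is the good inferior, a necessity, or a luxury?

%ΔQ = (2019 − 2678)/[( 2678 + 2019)/2] = -659/2348.5 = -0.280604…
%ΔIncome = (46980 − 66520)/[( 66520 + 46980)/2] = -19540/56750 = -0.344317…
E_income = (-659/2348.5) / (-19540/56750) = 0.8149…
0 < E_income < 1 ⇒ normal good, necessity.

0.81; necessity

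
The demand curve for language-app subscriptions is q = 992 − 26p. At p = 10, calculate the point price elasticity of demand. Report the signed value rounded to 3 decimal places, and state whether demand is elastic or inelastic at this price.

dq/dp = −26. At p = 10, q = 992 − 26(10) = 732.
Ed = (dq/dp)·(p/q) = −26 × (10/732) = -0.35519…
|Ed| = 0.355 < 1, so demand is inelastic.

-0.355; inelastic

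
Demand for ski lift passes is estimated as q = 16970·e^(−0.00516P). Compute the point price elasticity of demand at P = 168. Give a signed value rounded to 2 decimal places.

-0.87

dq/dP = −0.00516·q = -36.8002. At P = 168, q = 7131.82.
Ed = (dq/dP)·(P/q) = (-36.8002) × (168/7131.82) = -0.8668…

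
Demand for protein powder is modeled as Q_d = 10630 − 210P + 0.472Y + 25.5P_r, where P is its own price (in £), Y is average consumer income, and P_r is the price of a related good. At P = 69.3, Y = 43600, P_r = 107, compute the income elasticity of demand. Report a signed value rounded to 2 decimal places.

At the given values, Q_d = 10630 − 210(69.3) + 0.472(43600) + 25.5(107) = 19384.7.
∂Q_d/∂Y = 0.472.
E = (0.472) × (43600/19384.7) = 1.0616…

1.06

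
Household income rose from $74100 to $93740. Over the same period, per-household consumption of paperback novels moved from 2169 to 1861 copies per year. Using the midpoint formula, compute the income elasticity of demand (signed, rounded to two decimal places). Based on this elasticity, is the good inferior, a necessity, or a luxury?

-0.65; inferior

%ΔQ = (1861 − 2169)/[( 2169 + 1861)/2] = -308/2015 = -0.152853…
%ΔIncome = (93740 − 74100)/[( 74100 + 93740)/2] = 19640/83920 = 0.234032…
E_income = (-308/2015) / (19640/83920) = -0.6531…
E_income < 0 ⇒ inferior good.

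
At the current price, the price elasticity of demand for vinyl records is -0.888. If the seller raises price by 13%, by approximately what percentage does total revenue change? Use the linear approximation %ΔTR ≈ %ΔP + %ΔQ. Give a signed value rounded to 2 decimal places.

%ΔQ ≈ Ed × %ΔP = (-0.888) × (+13%) = -11.5440%
%ΔTR ≈ %ΔP + %ΔQ = (+13%) + (-11.5440%) = +1.4560%

+1.46%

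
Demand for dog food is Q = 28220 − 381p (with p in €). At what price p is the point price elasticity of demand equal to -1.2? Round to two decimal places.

Ed = −381p/(28220 − 381p). Set this equal to -1.2:
381p = 1.2·(28220 − 381p) ⇒ 381p(1 + 1.2) = 1.2·28220
p = 1.2·28220 / (381·2.2) = 40.4008…

40.40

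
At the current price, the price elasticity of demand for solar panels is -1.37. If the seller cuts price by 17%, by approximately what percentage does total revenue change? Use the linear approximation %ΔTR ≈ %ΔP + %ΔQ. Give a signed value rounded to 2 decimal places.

+6.29%

%ΔQ ≈ Ed × %ΔP = (-1.37) × (-17%) = +23.2900%
%ΔTR ≈ %ΔP + %ΔQ = (-17%) + (+23.2900%) = +6.2900%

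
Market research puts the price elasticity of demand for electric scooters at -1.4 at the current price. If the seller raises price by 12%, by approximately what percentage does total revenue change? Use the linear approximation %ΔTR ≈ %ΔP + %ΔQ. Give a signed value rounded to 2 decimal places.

-4.80%

%ΔQ ≈ Ed × %ΔP = (-1.4) × (+12%) = -16.8000%
%ΔTR ≈ %ΔP + %ΔQ = (+12%) + (-16.8000%) = -4.8000%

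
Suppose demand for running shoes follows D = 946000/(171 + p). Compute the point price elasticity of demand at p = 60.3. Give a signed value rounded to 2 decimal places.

dD/dp = −946000/(171 + p)² = -17.6823. At p = 60.3, D = 4089.93.
Ed = (dD/dp)·(p/D) = (-17.6823) × (60.3/4089.93) = -0.2607…

-0.26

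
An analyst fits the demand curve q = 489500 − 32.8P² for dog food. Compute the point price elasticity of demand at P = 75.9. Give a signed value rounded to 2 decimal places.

-1.26

dq/dP = −2·32.8·P = -4979.04. At P = 75.9, q = 300545.432.
Ed = (dq/dP)·(P/q) = (-4979.04) × (75.9/300545.432) = -1.2574…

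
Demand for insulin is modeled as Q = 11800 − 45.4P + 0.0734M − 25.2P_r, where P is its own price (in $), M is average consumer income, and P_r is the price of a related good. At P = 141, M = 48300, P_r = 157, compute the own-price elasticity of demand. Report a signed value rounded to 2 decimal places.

At the given values, Q = 11800 − 45.4(141) + 0.0734(48300) − 25.2(157) = 4987.42.
∂Q/∂P = −45.4.
E = (-45.4) × (141/4987.42) = -1.2835…

-1.28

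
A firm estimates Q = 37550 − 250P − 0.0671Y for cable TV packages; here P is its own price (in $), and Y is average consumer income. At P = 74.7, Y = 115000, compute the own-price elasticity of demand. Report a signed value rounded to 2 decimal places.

At the given values, Q = 37550 − 250(74.7) − 0.0671(115000) = 11158.5.
∂Q/∂P = −250.
E = (-250) × (74.7/11158.5) = -1.6736…

-1.67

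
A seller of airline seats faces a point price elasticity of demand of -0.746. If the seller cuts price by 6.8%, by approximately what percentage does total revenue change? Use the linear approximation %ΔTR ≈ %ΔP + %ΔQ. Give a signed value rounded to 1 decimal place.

-1.7%

%ΔQ ≈ Ed × %ΔP = (-0.746) × (-6.8%) = +5.0728%
%ΔTR ≈ %ΔP + %ΔQ = (-6.8%) + (+5.0728%) = -1.7272%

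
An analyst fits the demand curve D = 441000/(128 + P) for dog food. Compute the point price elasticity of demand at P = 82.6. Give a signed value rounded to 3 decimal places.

dD/dP = −441000/(128 + P)² = -9.9431. At P = 82.6, D = 2094.02.
Ed = (dD/dP)·(P/D) = (-9.9431) × (82.6/2094.02) = -0.39221…

-0.392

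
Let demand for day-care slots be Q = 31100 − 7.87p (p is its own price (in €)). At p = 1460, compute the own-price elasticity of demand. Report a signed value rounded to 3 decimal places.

-0.586

At the given values, Q = 31100 − 7.87(1460) = 19609.8.
∂Q/∂p = −7.87.
E = (-7.87) × (1460/19609.8) = -0.58594…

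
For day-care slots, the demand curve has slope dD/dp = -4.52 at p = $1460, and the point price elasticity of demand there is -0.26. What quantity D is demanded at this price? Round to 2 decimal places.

25381.54

Ed = (dD/dp)·(p/D) ⇒ D = (dD/dp)·p/Ed = (-4.52)·1460/(-0.26) = 25381.5384…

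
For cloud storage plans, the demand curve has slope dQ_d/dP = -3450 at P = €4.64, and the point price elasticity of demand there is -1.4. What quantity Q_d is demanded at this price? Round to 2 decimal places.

Ed = (dQ_d/dP)·(P/Q_d) ⇒ Q_d = (dQ_d/dP)·P/Ed = (-3450)·4.64/(-1.4) = 11434.2857…

11434.29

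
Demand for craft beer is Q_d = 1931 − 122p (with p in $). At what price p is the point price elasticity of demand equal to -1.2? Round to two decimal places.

Ed = −122p/(1931 − 122p). Set this equal to -1.2:
122p = 1.2·(1931 − 122p) ⇒ 122p(1 + 1.2) = 1.2·1931
p = 1.2·1931 / (122·2.2) = 8.6333…

8.63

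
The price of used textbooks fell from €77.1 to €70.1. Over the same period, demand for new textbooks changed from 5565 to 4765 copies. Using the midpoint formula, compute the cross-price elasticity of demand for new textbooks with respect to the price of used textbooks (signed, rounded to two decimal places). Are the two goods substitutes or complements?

%ΔQ_{new textbooks} = (4765 − 5565)/avg = -800/5165 = -0.154888…
%ΔP_{used textbooks} = (70.1 − 77.1)/avg = -7/73.6 = -0.095108…
E_cross = (-800/5165) / (-7/73.6) = 1.6285…
E_cross > 0 ⇒ the goods are substitutes.

1.63; substitutes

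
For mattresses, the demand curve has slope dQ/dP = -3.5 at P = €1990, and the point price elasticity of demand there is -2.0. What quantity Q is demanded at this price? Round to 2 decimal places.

3482.50

Ed = (dQ/dP)·(P/Q) ⇒ Q = (dQ/dP)·P/Ed = (-3.5)·1990/(-2.0) = 3482.5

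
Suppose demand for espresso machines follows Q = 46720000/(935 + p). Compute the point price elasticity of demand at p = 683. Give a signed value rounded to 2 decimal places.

-0.42

dQ/dp = −46720000/(935 + p)² = -17.8462. At p = 683, Q = 28875.2.
Ed = (dQ/dp)·(p/Q) = (-17.8462) × (683/28875.2) = -0.4221…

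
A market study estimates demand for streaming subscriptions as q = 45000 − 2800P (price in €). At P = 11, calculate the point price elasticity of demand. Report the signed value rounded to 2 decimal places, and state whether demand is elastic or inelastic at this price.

-2.17; elastic

dq/dP = −2800. At P = 11, q = 45000 − 2800(11) = 14200.
Ed = (dq/dP)·(P/q) = −2800 × (11/14200) = -2.1690…
|Ed| = 2.17 > 1, so demand is elastic.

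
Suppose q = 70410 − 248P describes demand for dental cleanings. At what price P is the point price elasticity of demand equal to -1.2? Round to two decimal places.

154.86

Ed = −248P/(70410 − 248P). Set this equal to -1.2:
248P = 1.2·(70410 − 248P) ⇒ 248P(1 + 1.2) = 1.2·70410
P = 1.2·70410 / (248·2.2) = 154.8607…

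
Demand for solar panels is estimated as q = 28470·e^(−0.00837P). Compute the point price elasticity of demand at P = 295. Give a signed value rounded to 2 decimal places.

-2.47

dq/dP = −0.00837·q = -20.1732. At P = 295, q = 2410.18.
Ed = (dq/dP)·(P/q) = (-20.1732) × (295/2410.18) = -2.4691…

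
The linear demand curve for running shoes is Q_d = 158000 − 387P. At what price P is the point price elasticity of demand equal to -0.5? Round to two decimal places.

136.09

Ed = −387P/(158000 − 387P). Set this equal to -0.5:
387P = 0.5·(158000 − 387P) ⇒ 387P(1 + 0.5) = 0.5·158000
P = 0.5·158000 / (387·1.5) = 136.0895…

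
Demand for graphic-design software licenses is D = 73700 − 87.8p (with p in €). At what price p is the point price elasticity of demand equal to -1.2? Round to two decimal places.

Ed = −87.8p/(73700 − 87.8p). Set this equal to -1.2:
87.8p = 1.2·(73700 − 87.8p) ⇒ 87.8p(1 + 1.2) = 1.2·73700
p = 1.2·73700 / (87.8·2.2) = 457.8587…

457.86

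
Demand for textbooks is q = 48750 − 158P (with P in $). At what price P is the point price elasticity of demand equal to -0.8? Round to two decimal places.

Ed = −158P/(48750 − 158P). Set this equal to -0.8:
158P = 0.8·(48750 − 158P) ⇒ 158P(1 + 0.8) = 0.8·48750
P = 0.8·48750 / (158·1.8) = 137.1308…

137.13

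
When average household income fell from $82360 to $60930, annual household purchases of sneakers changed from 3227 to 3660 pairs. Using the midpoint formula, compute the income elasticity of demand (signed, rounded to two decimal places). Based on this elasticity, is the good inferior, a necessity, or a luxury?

%ΔQ = (3660 − 3227)/[( 3227 + 3660)/2] = 433/3443.5 = 0.125744…
%ΔIncome = (60930 − 82360)/[( 82360 + 60930)/2] = -21430/71645 = -0.299113…
E_income = (433/3443.5) / (-21430/71645) = -0.4203…
E_income < 0 ⇒ inferior good.

-0.42; inferior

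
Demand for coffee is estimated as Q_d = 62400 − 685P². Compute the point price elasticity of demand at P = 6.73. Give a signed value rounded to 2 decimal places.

dQ_d/dP = −2·685·P = -9220.1. At P = 6.73, Q_d = 31374.3635.
Ed = (dQ_d/dP)·(P/Q_d) = (-9220.1) × (6.73/31374.3635) = -1.9777…

-1.98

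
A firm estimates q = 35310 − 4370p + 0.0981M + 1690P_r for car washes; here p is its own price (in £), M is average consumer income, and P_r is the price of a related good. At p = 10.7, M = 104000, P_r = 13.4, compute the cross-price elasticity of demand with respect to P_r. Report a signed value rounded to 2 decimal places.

1.06

At the given values, q = 35310 − 4370(10.7) + 0.0981(104000) + 1690(13.4) = 21399.4.
∂q/∂P_r = 1690.
E = (1690) × (13.4/21399.4) = 1.0582…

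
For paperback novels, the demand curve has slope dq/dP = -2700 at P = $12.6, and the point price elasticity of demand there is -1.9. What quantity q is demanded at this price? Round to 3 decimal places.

Ed = (dq/dP)·(P/q) ⇒ q = (dq/dP)·P/Ed = (-2700)·12.6/(-1.9) = 17905.26315…

17905.263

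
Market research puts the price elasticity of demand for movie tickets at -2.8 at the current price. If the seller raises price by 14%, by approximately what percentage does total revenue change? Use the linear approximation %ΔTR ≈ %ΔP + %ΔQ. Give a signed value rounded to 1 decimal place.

%ΔQ ≈ Ed × %ΔP = (-2.8) × (+14%) = -39.2000%
%ΔTR ≈ %ΔP + %ΔQ = (+14%) + (-39.2000%) = -25.2000%

-25.2%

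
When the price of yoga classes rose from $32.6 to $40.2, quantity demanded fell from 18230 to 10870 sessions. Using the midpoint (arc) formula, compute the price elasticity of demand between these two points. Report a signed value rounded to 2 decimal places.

%ΔQ = (10870 − 18230) / [(18230 + 10870)/2] = -7360/14550 = -0.505841…
%ΔP = (40.2 − 32.6) / [(32.6 + 40.2)/2] = 7.6/36.4 = 0.208791…
Arc Ed = %ΔQ / %ΔP = (-7360/14550) / (7.6/36.4) = -2.4227…

-2.42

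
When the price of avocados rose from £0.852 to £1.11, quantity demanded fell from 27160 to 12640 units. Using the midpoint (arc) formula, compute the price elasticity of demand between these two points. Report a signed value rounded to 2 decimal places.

%ΔQ = (12640 − 27160) / [(27160 + 12640)/2] = -14520/19900 = -0.729648…
%ΔP = (1.11 − 0.852) / [(0.852 + 1.11)/2] = 0.258/0.981 = 0.262996…
Arc Ed = %ΔQ / %ΔP = (-14520/19900) / (0.258/0.981) = -2.7743…

-2.77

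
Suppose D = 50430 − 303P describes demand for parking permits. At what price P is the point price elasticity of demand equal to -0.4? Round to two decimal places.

47.55

Ed = −303P/(50430 − 303P). Set this equal to -0.4:
303P = 0.4·(50430 − 303P) ⇒ 303P(1 + 0.4) = 0.4·50430
P = 0.4·50430 / (303·1.4) = 47.5530…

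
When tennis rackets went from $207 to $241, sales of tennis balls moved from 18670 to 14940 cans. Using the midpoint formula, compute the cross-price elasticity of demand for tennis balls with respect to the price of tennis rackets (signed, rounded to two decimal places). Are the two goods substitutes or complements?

-1.46; complements

%ΔQ_{tennis balls} = (14940 − 18670)/avg = -3730/16805 = -0.221957…
%ΔP_{tennis rackets} = (241 − 207)/avg = 34/224 = 0.151785…
E_cross = (-3730/16805) / (34/224) = -1.4623…
E_cross < 0 ⇒ the goods are complements.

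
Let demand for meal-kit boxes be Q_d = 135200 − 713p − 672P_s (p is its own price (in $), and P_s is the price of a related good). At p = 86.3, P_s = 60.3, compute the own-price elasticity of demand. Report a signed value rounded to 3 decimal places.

-1.856

At the given values, Q_d = 135200 − 713(86.3) − 672(60.3) = 33146.5.
∂Q_d/∂p = −713.
E = (-713) × (86.3/33146.5) = -1.85636…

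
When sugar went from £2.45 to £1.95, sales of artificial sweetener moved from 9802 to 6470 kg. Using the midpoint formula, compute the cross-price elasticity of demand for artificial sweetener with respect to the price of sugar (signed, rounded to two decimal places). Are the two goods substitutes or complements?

1.80; substitutes

%ΔQ_{artificial sweetener} = (6470 − 9802)/avg = -3332/8136 = -0.409537…
%ΔP_{sugar} = (1.95 − 2.45)/avg = -0.5/2.2 = -0.227272…
E_cross = (-3332/8136) / (-0.5/2.2) = 1.8019…
E_cross > 0 ⇒ the goods are substitutes.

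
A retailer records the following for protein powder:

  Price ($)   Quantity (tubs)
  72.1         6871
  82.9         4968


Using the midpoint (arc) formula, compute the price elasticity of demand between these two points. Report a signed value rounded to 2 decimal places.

-2.31

%ΔQ = (4968 − 6871) / [(6871 + 4968)/2] = -1903/5919.5 = -0.321479…
%ΔP = (82.9 − 72.1) / [(72.1 + 82.9)/2] = 10.8/77.5 = 0.139354…
Arc Ed = %ΔQ / %ΔP = (-1903/5919.5) / (10.8/77.5) = -2.3069…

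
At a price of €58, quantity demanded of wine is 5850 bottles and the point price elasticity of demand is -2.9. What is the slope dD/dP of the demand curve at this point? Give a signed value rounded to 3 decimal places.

Ed = (dD/dP)·(P/D) ⇒ dD/dP = Ed·D/P = (-2.9)·5850/58 = -292.5

-292.500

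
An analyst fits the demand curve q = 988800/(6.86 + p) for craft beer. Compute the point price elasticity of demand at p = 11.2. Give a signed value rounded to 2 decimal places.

-0.62

dq/dp = −988800/(6.86 + p)² = -3031.61. At p = 11.2, q = 54750.8.
Ed = (dq/dp)·(p/q) = (-3031.61) × (11.2/54750.8) = -0.6201…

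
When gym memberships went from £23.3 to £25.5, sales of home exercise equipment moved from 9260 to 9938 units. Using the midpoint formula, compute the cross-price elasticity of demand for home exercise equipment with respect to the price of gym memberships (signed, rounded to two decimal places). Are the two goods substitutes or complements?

0.78; substitutes

%ΔQ_{home exercise equipment} = (9938 − 9260)/avg = 678/9599 = 0.070632…
%ΔP_{gym memberships} = (25.5 − 23.3)/avg = 2.2/24.4 = 0.090163…
E_cross = (678/9599) / (2.2/24.4) = 0.7833…
E_cross > 0 ⇒ the goods are substitutes.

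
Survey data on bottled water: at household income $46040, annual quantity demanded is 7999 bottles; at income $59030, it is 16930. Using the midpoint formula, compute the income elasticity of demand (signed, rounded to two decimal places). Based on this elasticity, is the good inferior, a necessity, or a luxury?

2.90; luxury

%ΔQ = (16930 − 7999)/[( 7999 + 16930)/2] = 8931/12464.5 = 0.716514…
%ΔIncome = (59030 − 46040)/[( 46040 + 59030)/2] = 12990/52535 = 0.247263…
E_income = (8931/12464.5) / (12990/52535) = 2.8977…
E_income > 1 ⇒ normal good, luxury.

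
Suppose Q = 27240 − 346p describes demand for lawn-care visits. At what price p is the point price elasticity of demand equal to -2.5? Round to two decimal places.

Ed = −346p/(27240 − 346p). Set this equal to -2.5:
346p = 2.5·(27240 − 346p) ⇒ 346p(1 + 2.5) = 2.5·27240
p = 2.5·27240 / (346·3.5) = 56.2345…

56.23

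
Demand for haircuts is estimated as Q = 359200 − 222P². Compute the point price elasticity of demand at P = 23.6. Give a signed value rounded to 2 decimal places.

-1.05

dQ/dP = −2·222·P = -10478.4. At P = 23.6, Q = 235554.88.
Ed = (dQ/dP)·(P/Q) = (-10478.4) × (23.6/235554.88) = -1.0498…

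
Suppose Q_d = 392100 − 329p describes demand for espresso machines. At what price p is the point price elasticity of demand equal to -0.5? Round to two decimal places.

Ed = −329p/(392100 − 329p). Set this equal to -0.5:
329p = 0.5·(392100 − 329p) ⇒ 329p(1 + 0.5) = 0.5·392100
p = 0.5·392100 / (329·1.5) = 397.2644…

397.26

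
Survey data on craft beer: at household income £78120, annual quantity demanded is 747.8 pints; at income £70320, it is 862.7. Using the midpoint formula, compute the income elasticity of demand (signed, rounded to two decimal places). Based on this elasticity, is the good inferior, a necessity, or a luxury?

%ΔQ = (862.7 − 747.8)/[( 747.8 + 862.7)/2] = 114.9/805.25 = 0.142688…
%ΔIncome = (70320 − 78120)/[( 78120 + 70320)/2] = -7800/74220 = -0.105092…
E_income = (114.9/805.25) / (-7800/74220) = -1.3577…
E_income < 0 ⇒ inferior good.

-1.36; inferior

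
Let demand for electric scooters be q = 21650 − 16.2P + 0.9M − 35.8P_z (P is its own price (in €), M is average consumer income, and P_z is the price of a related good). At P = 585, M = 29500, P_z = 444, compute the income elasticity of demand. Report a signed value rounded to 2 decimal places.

1.16

At the given values, q = 21650 − 16.2(585) + 0.9(29500) − 35.8(444) = 22827.8.
∂q/∂M = 0.9.
E = (0.9) × (29500/22827.8) = 1.1630…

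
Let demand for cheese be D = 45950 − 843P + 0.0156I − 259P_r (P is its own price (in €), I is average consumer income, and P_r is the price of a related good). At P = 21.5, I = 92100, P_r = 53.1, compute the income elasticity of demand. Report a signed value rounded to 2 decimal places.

At the given values, D = 45950 − 843(21.5) + 0.0156(92100) − 259(53.1) = 15509.36.
∂D/∂I = 0.0156.
E = (0.0156) × (92100/15509.36) = 0.0926…

0.09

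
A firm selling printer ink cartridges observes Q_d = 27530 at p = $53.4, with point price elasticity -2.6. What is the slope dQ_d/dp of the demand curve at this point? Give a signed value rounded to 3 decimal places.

-1340.412

Ed = (dQ_d/dp)·(p/Q_d) ⇒ dQ_d/dp = Ed·Q_d/p = (-2.6)·27530/53.4 = -1340.41198…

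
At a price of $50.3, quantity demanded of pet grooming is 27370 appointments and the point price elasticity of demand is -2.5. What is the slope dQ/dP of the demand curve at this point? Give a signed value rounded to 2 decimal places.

-1360.34

Ed = (dQ/dP)·(P/Q) ⇒ dQ/dP = Ed·Q/P = (-2.5)·27370/50.3 = -1360.3379…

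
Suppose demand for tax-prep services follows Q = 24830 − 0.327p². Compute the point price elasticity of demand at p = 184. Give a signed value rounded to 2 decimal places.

dQ/dp = −2·0.327·p = -120.336. At p = 184, Q = 13759.088.
Ed = (dQ/dp)·(p/Q) = (-120.336) × (184/13759.088) = -1.6092…

-1.61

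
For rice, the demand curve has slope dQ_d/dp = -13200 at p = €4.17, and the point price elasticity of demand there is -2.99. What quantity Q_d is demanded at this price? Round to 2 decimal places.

18409.36

Ed = (dQ_d/dp)·(p/Q_d) ⇒ Q_d = (dQ_d/dp)·p/Ed = (-13200)·4.17/(-2.99) = 18409.3645…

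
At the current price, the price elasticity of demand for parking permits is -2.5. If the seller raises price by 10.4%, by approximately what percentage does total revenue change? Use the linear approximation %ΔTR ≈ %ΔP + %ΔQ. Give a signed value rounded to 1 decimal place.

%ΔQ ≈ Ed × %ΔP = (-2.5) × (+10.4%) = -26.0000%
%ΔTR ≈ %ΔP + %ΔQ = (+10.4%) + (-26.0000%) = -15.6000%

-15.6%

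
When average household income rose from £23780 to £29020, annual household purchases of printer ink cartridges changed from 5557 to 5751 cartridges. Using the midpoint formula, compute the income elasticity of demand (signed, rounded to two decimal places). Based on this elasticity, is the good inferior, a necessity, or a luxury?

0.17; necessity

%ΔQ = (5751 − 5557)/[( 5557 + 5751)/2] = 194/5654 = 0.034311…
%ΔIncome = (29020 − 23780)/[( 23780 + 29020)/2] = 5240/26400 = 0.198484…
E_income = (194/5654) / (5240/26400) = 0.1728…
0 < E_income < 1 ⇒ normal good, necessity.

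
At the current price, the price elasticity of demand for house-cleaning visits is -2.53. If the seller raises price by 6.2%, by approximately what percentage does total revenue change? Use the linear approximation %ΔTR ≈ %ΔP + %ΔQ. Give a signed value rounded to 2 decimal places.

%ΔQ ≈ Ed × %ΔP = (-2.53) × (+6.2%) = -15.6860%
%ΔTR ≈ %ΔP + %ΔQ = (+6.2%) + (-15.6860%) = -9.4860%

-9.49%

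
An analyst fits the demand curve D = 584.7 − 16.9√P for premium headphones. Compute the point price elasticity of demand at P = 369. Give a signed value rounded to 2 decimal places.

-0.62

dD/dP = −16.9/(2√P) = -0.439889. At P = 369, D = 260.062.
Ed = (dD/dP)·(P/D) = (-0.439889) × (369/260.062) = -0.6241…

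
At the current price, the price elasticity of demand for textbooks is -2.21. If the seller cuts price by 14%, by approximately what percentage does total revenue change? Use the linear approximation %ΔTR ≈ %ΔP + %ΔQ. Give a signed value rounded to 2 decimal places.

+16.94%

%ΔQ ≈ Ed × %ΔP = (-2.21) × (-14%) = +30.9400%
%ΔTR ≈ %ΔP + %ΔQ = (-14%) + (+30.9400%) = +16.9400%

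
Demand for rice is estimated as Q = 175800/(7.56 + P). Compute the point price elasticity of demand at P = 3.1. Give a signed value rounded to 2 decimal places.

dQ/dP = −175800/(7.56 + P)² = -1547.05. At P = 3.1, Q = 16491.6.
Ed = (dQ/dP)·(P/Q) = (-1547.05) × (3.1/16491.6) = -0.2908…

-0.29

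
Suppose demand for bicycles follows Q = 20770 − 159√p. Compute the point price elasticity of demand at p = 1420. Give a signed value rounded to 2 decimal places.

dQ/dp = −159/(2√p) = -2.10971. At p = 1420, Q = 14778.4.
Ed = (dQ/dp)·(p/Q) = (-2.10971) × (1420/14778.4) = -0.2027…

-0.20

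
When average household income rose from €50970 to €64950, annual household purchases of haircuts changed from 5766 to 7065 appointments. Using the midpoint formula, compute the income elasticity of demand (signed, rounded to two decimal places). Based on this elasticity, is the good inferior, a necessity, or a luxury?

%ΔQ = (7065 − 5766)/[( 5766 + 7065)/2] = 1299/6415.5 = 0.202478…
%ΔIncome = (64950 − 50970)/[( 50970 + 64950)/2] = 13980/57960 = 0.241200…
E_income = (1299/6415.5) / (13980/57960) = 0.8394…
0 < E_income < 1 ⇒ normal good, necessity.

0.84; necessity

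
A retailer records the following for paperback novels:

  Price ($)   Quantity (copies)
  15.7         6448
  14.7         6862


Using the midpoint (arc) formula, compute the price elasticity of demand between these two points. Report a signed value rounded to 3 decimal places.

%ΔQ = (6862 − 6448) / [(6448 + 6862)/2] = 414/6655 = 0.062208…
%ΔP = (14.7 − 15.7) / [(15.7 + 14.7)/2] = -1/15.2 = -0.065789…
Arc Ed = %ΔQ / %ΔP = (414/6655) / (-1/15.2) = -0.94557…

-0.946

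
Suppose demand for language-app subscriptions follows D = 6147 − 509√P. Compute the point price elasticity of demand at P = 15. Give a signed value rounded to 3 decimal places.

-0.236

dD/dP = −509/(2√P) = -65.7116. At P = 15, D = 4175.65.
Ed = (dD/dP)·(P/D) = (-65.7116) × (15/4175.65) = -0.23605…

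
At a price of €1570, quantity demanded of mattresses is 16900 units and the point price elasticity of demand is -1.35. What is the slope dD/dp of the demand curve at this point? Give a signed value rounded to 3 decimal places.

-14.532

Ed = (dD/dp)·(p/D) ⇒ dD/dp = Ed·D/p = (-1.35)·16900/1570 = -14.53184…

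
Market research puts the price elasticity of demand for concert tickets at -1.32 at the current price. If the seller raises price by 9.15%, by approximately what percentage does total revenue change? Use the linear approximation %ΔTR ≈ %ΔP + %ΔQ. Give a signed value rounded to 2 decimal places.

-2.93%

%ΔQ ≈ Ed × %ΔP = (-1.32) × (+9.15%) = -12.0780%
%ΔTR ≈ %ΔP + %ΔQ = (+9.15%) + (-12.0780%) = -2.9280%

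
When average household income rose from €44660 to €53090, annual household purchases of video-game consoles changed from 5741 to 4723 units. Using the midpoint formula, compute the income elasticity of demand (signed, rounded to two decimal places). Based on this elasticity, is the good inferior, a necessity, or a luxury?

%ΔQ = (4723 − 5741)/[( 5741 + 4723)/2] = -1018/5232 = -0.194571…
%ΔIncome = (53090 − 44660)/[( 44660 + 53090)/2] = 8430/48875 = 0.172480…
E_income = (-1018/5232) / (8430/48875) = -1.1280…
E_income < 0 ⇒ inferior good.

-1.13; inferior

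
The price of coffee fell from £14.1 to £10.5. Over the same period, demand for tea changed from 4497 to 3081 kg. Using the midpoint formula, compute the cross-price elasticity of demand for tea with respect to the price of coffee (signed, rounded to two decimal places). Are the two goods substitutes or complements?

1.28; substitutes

%ΔQ_{tea} = (3081 − 4497)/avg = -1416/3789 = -0.373713…
%ΔP_{coffee} = (10.5 − 14.1)/avg = -3.6/12.3 = -0.292682…
E_cross = (-1416/3789) / (-3.6/12.3) = 1.2768…
E_cross > 0 ⇒ the goods are substitutes.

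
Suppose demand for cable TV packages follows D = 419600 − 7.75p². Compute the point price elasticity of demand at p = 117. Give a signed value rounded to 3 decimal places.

dD/dp = −2·7.75·p = -1813.5. At p = 117, D = 313510.25.
Ed = (dD/dp)·(p/D) = (-1813.5) × (117/313510.25) = -0.67678…

-0.677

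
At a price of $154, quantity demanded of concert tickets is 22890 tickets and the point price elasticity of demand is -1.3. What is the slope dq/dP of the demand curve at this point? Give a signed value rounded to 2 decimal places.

-193.23

Ed = (dq/dP)·(P/q) ⇒ dq/dP = Ed·q/P = (-1.3)·22890/154 = -193.2272…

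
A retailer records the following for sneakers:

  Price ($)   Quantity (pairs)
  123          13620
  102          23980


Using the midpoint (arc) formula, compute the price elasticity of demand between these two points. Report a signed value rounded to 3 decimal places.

-2.952

%ΔQ = (23980 − 13620) / [(13620 + 23980)/2] = 10360/18800 = 0.551063…
%ΔP = (102 − 123) / [(123 + 102)/2] = -21/112.5 = -0.186666…
Arc Ed = %ΔQ / %ΔP = (10360/18800) / (-21/112.5) = -2.95212…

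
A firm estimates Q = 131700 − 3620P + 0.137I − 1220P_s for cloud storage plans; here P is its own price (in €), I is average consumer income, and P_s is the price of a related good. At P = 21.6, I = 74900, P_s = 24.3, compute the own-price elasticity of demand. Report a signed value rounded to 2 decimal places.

-2.29

At the given values, Q = 131700 − 3620(21.6) + 0.137(74900) − 1220(24.3) = 34123.3.
∂Q/∂P = −3620.
E = (-3620) × (21.6/34123.3) = -2.2914…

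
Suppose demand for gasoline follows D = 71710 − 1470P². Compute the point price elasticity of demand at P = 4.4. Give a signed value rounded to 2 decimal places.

-1.32

dD/dP = −2·1470·P = -12936. At P = 4.4, D = 43250.8.
Ed = (dD/dP)·(P/D) = (-12936) × (4.4/43250.8) = -1.3160…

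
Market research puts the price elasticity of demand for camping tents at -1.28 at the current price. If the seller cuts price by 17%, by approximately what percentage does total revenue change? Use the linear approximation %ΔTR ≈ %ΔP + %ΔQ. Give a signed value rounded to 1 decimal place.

+4.8%

%ΔQ ≈ Ed × %ΔP = (-1.28) × (-17%) = +21.7600%
%ΔTR ≈ %ΔP + %ΔQ = (-17%) + (+21.7600%) = +4.7600%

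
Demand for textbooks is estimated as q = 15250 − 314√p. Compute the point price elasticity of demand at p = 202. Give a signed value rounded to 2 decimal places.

-0.21

dq/dp = −314/(2√p) = -11.0465. At p = 202, q = 10787.2.
Ed = (dq/dp)·(p/q) = (-11.0465) × (202/10787.2) = -0.2068…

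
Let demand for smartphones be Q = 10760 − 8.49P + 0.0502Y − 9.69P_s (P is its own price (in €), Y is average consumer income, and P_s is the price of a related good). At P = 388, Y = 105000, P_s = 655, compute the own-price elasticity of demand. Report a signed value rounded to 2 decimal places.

-0.52

At the given values, Q = 10760 − 8.49(388) + 0.0502(105000) − 9.69(655) = 6389.93.
∂Q/∂P = −8.49.
E = (-8.49) × (388/6389.93) = -0.5155…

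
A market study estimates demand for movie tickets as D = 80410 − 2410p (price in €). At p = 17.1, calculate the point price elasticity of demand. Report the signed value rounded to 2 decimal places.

dD/dp = −2410. At p = 17.1, D = 80410 − 2410(17.1) = 39199.
Ed = (dD/dp)·(p/D) = −2410 × (17.1/39199) = -1.0513…

-1.05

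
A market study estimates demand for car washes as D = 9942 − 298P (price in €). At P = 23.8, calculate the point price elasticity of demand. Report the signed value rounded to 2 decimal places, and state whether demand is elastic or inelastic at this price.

-2.49; elastic

dD/dP = −298. At P = 23.8, D = 9942 − 298(23.8) = 2849.6.
Ed = (dD/dP)·(P/D) = −298 × (23.8/2849.6) = -2.4889…
|Ed| = 2.49 > 1, so demand is elastic.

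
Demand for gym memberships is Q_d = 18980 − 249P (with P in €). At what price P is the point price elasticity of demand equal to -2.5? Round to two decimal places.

54.45

Ed = −249P/(18980 − 249P). Set this equal to -2.5:
249P = 2.5·(18980 − 249P) ⇒ 249P(1 + 2.5) = 2.5·18980
P = 2.5·18980 / (249·3.5) = 54.4463…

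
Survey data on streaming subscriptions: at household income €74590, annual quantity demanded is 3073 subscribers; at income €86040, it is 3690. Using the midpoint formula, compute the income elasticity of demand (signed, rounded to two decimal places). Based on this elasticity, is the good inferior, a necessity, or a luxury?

1.28; luxury

%ΔQ = (3690 − 3073)/[( 3073 + 3690)/2] = 617/3381.5 = 0.182463…
%ΔIncome = (86040 − 74590)/[( 74590 + 86040)/2] = 11450/80315 = 0.142563…
E_income = (617/3381.5) / (11450/80315) = 1.2798…
E_income > 1 ⇒ normal good, luxury.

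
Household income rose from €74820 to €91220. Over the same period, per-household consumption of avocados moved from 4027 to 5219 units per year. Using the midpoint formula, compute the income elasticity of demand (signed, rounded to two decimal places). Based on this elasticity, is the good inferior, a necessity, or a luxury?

1.31; luxury

%ΔQ = (5219 − 4027)/[( 4027 + 5219)/2] = 1192/4623 = 0.257841…
%ΔIncome = (91220 − 74820)/[( 74820 + 91220)/2] = 16400/83020 = 0.197542…
E_income = (1192/4623) / (16400/83020) = 1.3052…
E_income > 1 ⇒ normal good, luxury.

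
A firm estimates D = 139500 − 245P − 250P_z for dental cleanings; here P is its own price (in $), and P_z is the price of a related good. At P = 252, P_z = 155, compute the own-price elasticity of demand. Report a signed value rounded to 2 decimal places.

-1.58

At the given values, D = 139500 − 245(252) − 250(155) = 39010.
∂D/∂P = −245.
E = (-245) × (252/39010) = -1.5826…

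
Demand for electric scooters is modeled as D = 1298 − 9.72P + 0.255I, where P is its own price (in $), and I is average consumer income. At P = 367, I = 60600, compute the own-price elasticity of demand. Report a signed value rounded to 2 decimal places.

At the given values, D = 1298 − 9.72(367) + 0.255(60600) = 13183.76.
∂D/∂P = −9.72.
E = (-9.72) × (367/13183.76) = -0.2705…

-0.27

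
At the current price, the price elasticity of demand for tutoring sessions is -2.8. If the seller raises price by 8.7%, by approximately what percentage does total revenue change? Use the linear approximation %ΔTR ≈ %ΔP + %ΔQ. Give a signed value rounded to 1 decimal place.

%ΔQ ≈ Ed × %ΔP = (-2.8) × (+8.7%) = -24.3600%
%ΔTR ≈ %ΔP + %ΔQ = (+8.7%) + (-24.3600%) = -15.6600%

-15.7%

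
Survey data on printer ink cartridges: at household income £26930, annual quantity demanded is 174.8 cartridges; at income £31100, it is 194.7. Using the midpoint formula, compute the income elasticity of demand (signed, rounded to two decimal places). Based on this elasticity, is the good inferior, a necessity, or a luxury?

0.75; necessity

%ΔQ = (194.7 − 174.8)/[( 174.8 + 194.7)/2] = 19.9/184.75 = 0.107713…
%ΔIncome = (31100 − 26930)/[( 26930 + 31100)/2] = 4170/29015 = 0.143718…
E_income = (19.9/184.75) / (4170/29015) = 0.7494…
0 < E_income < 1 ⇒ normal good, necessity.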